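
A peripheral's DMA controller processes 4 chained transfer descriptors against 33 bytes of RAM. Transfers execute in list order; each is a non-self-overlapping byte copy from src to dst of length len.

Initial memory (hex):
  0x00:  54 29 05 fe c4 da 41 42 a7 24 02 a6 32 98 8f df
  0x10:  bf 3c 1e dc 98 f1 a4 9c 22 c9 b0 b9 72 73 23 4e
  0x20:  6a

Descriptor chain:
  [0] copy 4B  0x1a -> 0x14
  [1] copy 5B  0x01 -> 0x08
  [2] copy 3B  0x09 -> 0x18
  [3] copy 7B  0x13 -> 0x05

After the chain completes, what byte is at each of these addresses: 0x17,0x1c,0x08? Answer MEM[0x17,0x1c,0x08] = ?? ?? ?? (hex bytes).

D0: mem[0x14..0x17] <- [b0 b9 72 73]
D1: mem[0x08..0x0c] <- [29 05 fe c4 da]
D2: mem[0x18..0x1a] <- [05 fe c4]
D3: mem[0x05..0x0b] <- [dc b0 b9 72 73 05 fe]
query mem[0x17]=0x73, mem[0x1c]=0x72, mem[0x08]=0x72

MEM[0x17,0x1c,0x08] = 73 72 72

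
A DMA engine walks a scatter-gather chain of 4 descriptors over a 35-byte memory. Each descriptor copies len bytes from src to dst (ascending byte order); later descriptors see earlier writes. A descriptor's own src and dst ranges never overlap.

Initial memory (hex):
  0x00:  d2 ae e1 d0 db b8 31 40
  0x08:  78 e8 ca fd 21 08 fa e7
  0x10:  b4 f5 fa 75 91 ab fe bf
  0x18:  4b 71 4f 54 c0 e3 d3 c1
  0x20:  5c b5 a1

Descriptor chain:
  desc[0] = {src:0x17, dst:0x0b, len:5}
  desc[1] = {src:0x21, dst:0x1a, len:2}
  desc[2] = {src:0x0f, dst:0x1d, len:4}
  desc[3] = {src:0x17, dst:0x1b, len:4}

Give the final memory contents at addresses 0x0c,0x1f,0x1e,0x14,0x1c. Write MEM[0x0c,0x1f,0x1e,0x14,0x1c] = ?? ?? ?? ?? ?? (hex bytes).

MEM[0x0c,0x1f,0x1e,0x14,0x1c] = 4b f5 b5 91 4b

D0: mem[0x0b..0x0f] <- [bf 4b 71 4f 54]
D1: mem[0x1a..0x1b] <- [b5 a1]
D2: mem[0x1d..0x20] <- [54 b4 f5 fa]
D3: mem[0x1b..0x1e] <- [bf 4b 71 b5]
query mem[0x0c]=0x4b, mem[0x1f]=0xf5, mem[0x1e]=0xb5, mem[0x14]=0x91, mem[0x1c]=0x4b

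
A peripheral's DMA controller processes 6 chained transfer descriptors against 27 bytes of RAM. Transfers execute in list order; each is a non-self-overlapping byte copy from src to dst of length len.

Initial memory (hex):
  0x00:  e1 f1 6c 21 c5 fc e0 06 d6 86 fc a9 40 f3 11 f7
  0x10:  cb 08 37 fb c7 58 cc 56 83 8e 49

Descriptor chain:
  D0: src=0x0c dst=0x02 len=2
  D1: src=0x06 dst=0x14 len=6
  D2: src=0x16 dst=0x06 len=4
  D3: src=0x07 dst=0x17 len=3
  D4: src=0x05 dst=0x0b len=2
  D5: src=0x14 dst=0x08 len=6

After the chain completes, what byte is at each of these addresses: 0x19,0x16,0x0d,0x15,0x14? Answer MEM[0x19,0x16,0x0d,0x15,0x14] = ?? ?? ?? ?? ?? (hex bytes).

  after D0: wrote 2B at 0x02 = 40f3
  after D1: wrote 6B at 0x14 = e006d686fca9
  after D2: wrote 4B at 0x06 = d686fca9
  after D3: wrote 3B at 0x17 = 86fca9
  after D4: wrote 2B at 0x0b = fcd6
  after D5: wrote 6B at 0x08 = e006d686fca9
query mem[0x19]=0xa9, mem[0x16]=0xd6, mem[0x0d]=0xa9, mem[0x15]=0x06, mem[0x14]=0xe0

MEM[0x19,0x16,0x0d,0x15,0x14] = a9 d6 a9 06 e0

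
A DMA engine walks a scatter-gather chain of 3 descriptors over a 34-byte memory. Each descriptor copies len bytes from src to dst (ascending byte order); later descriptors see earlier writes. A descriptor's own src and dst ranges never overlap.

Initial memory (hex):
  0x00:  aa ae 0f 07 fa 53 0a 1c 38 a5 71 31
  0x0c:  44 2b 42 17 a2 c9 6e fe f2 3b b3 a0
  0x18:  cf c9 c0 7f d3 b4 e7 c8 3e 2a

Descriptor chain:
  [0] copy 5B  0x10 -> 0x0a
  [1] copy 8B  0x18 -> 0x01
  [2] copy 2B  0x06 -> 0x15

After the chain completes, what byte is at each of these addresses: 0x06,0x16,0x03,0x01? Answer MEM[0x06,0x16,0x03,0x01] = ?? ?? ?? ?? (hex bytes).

  after D0: wrote 5B at 0x0a = a2c96efef2
  after D1: wrote 8B at 0x01 = cfc9c07fd3b4e7c8
  after D2: wrote 2B at 0x15 = b4e7
query mem[0x06]=0xb4, mem[0x16]=0xe7, mem[0x03]=0xc0, mem[0x01]=0xcf

MEM[0x06,0x16,0x03,0x01] = b4 e7 c0 cf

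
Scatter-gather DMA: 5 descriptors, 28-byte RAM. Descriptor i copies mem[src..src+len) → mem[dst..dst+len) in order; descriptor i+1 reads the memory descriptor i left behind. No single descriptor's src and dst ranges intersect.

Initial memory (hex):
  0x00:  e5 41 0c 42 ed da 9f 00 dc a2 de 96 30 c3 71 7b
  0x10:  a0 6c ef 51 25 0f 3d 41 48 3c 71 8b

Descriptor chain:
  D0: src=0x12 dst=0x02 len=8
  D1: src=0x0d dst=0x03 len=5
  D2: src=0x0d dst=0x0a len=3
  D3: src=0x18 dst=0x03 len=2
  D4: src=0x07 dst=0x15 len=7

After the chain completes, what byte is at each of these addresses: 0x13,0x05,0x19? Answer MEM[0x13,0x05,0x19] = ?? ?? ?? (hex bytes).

MEM[0x13,0x05,0x19] = 51 7b 71

D0: mem[0x02..0x09] <- [ef 51 25 0f 3d 41 48 3c]
D1: mem[0x03..0x07] <- [c3 71 7b a0 6c]
D2: mem[0x0a..0x0c] <- [c3 71 7b]
D3: mem[0x03..0x04] <- [48 3c]
D4: mem[0x15..0x1b] <- [6c 48 3c c3 71 7b c3]
query mem[0x13]=0x51, mem[0x05]=0x7b, mem[0x19]=0x71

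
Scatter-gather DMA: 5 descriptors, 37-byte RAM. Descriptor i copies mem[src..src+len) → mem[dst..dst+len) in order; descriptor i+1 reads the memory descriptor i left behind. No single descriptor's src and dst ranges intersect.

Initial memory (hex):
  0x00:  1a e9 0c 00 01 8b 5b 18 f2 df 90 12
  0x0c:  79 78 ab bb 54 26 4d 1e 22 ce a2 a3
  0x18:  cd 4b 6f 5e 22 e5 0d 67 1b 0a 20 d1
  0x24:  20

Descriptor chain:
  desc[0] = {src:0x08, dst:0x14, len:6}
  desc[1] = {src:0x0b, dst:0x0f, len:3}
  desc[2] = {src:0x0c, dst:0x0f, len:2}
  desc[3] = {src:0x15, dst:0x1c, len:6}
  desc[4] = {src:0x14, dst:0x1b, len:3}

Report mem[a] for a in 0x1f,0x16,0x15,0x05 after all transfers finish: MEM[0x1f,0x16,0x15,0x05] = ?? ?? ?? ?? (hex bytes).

MEM[0x1f,0x16,0x15,0x05] = 79 90 df 8b

#0 dst[0x14+6] := {0xf2,0xdf,0x90,0x12,0x79,0x78}
#1 dst[0x0f+3] := {0x12,0x79,0x78}
#2 dst[0x0f+2] := {0x79,0x78}
#3 dst[0x1c+6] := {0xdf,0x90,0x12,0x79,0x78,0x6f}
#4 dst[0x1b+3] := {0xf2,0xdf,0x90}
query mem[0x1f]=0x79, mem[0x16]=0x90, mem[0x15]=0xdf, mem[0x05]=0x8b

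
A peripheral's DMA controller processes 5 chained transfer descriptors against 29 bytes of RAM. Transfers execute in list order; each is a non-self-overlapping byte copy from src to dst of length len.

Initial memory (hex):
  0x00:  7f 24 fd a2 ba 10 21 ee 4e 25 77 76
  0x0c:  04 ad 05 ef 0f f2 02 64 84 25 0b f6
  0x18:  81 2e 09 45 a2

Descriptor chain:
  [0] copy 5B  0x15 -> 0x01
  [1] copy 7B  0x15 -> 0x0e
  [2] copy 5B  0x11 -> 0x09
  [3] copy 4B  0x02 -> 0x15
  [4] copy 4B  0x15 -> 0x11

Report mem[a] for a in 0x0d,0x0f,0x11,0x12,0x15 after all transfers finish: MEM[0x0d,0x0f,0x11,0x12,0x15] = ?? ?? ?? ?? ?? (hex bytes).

#0 dst[0x01+5] := {0x25,0x0b,0xf6,0x81,0x2e}
#1 dst[0x0e+7] := {0x25,0x0b,0xf6,0x81,0x2e,0x09,0x45}
#2 dst[0x09+5] := {0x81,0x2e,0x09,0x45,0x25}
#3 dst[0x15+4] := {0x0b,0xf6,0x81,0x2e}
#4 dst[0x11+4] := {0x0b,0xf6,0x81,0x2e}
query mem[0x0d]=0x25, mem[0x0f]=0x0b, mem[0x11]=0x0b, mem[0x12]=0xf6, mem[0x15]=0x0b

MEM[0x0d,0x0f,0x11,0x12,0x15] = 25 0b 0b f6 0b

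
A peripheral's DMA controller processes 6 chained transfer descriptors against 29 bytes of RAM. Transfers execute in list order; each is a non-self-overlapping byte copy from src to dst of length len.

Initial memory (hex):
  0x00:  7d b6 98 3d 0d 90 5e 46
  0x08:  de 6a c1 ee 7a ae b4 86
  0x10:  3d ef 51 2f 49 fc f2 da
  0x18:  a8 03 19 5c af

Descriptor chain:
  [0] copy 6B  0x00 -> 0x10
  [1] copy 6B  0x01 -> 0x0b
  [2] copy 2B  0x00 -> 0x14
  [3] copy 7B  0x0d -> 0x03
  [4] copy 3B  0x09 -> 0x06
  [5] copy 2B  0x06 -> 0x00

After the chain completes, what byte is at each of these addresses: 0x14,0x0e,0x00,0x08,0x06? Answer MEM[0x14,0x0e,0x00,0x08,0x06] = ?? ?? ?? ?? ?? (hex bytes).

MEM[0x14,0x0e,0x00,0x08,0x06] = 7d 0d 3d b6 3d

D0: mem[0x10..0x15] <- [7d b6 98 3d 0d 90]
D1: mem[0x0b..0x10] <- [b6 98 3d 0d 90 5e]
D2: mem[0x14..0x15] <- [7d b6]
D3: mem[0x03..0x09] <- [3d 0d 90 5e b6 98 3d]
D4: mem[0x06..0x08] <- [3d c1 b6]
D5: mem[0x00..0x01] <- [3d c1]
query mem[0x14]=0x7d, mem[0x0e]=0x0d, mem[0x00]=0x3d, mem[0x08]=0xb6, mem[0x06]=0x3d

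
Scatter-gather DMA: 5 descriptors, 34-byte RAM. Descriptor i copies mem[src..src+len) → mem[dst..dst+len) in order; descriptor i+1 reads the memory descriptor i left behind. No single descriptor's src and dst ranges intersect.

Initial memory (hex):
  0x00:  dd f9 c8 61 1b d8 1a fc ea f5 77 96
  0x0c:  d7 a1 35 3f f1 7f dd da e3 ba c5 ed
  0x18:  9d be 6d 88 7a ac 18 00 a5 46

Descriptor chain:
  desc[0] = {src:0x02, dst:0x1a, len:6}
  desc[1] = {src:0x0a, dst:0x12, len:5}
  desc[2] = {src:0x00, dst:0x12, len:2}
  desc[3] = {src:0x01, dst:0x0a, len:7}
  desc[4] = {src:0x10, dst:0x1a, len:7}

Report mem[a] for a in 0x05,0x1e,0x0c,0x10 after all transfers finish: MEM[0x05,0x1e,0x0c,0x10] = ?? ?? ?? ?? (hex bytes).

MEM[0x05,0x1e,0x0c,0x10] = d8 d7 61 fc

[0] 0x02->0x1a len=6 : c8 61 1b d8 1a fc
[1] 0x0a->0x12 len=5 : 77 96 d7 a1 35
[2] 0x00->0x12 len=2 : dd f9
[3] 0x01->0x0a len=7 : f9 c8 61 1b d8 1a fc
[4] 0x10->0x1a len=7 : fc 7f dd f9 d7 a1 35
query mem[0x05]=0xd8, mem[0x1e]=0xd7, mem[0x0c]=0x61, mem[0x10]=0xfc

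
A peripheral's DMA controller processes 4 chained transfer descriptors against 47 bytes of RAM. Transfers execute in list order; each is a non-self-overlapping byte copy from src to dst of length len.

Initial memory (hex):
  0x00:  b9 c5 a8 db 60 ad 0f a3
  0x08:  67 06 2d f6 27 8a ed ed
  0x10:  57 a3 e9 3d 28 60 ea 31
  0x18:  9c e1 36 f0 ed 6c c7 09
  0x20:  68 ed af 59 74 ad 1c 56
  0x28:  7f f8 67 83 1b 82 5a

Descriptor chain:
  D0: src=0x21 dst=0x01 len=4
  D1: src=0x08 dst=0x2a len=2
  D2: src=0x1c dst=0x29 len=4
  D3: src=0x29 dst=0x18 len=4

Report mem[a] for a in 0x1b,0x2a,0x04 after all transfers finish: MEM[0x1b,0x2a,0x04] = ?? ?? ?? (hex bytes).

MEM[0x1b,0x2a,0x04] = 09 6c 74

  after D0: wrote 4B at 0x01 = edaf5974
  after D1: wrote 2B at 0x2a = 6706
  after D2: wrote 4B at 0x29 = ed6cc709
  after D3: wrote 4B at 0x18 = ed6cc709
query mem[0x1b]=0x09, mem[0x2a]=0x6c, mem[0x04]=0x74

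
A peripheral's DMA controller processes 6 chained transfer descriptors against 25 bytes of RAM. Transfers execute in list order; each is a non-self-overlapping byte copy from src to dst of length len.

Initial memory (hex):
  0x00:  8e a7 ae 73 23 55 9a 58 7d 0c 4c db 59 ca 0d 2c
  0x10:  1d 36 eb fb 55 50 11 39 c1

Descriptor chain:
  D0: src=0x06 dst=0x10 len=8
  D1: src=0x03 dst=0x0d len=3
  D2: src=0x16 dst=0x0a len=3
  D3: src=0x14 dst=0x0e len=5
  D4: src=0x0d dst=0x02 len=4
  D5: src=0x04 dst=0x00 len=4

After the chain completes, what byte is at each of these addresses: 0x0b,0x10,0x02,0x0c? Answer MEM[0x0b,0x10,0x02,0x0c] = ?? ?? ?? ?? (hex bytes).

MEM[0x0b,0x10,0x02,0x0c] = ca 59 9a c1

#0 dst[0x10+8] := {0x9a,0x58,0x7d,0x0c,0x4c,0xdb,0x59,0xca}
#1 dst[0x0d+3] := {0x73,0x23,0x55}
#2 dst[0x0a+3] := {0x59,0xca,0xc1}
#3 dst[0x0e+5] := {0x4c,0xdb,0x59,0xca,0xc1}
#4 dst[0x02+4] := {0x73,0x4c,0xdb,0x59}
#5 dst[0x00+4] := {0xdb,0x59,0x9a,0x58}
query mem[0x0b]=0xca, mem[0x10]=0x59, mem[0x02]=0x9a, mem[0x0c]=0xc1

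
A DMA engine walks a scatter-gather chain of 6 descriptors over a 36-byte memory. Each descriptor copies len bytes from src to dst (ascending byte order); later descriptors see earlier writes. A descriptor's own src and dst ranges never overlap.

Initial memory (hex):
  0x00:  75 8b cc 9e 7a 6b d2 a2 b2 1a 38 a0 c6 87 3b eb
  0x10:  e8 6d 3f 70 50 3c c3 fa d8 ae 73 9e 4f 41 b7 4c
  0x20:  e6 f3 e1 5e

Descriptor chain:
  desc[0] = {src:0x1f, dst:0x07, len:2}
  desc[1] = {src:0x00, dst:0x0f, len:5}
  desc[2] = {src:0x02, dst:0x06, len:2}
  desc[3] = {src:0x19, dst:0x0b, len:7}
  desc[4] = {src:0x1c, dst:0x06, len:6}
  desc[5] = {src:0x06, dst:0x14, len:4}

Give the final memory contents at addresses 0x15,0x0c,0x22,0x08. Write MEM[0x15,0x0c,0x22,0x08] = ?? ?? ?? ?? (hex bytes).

  after D0: wrote 2B at 0x07 = 4ce6
  after D1: wrote 5B at 0x0f = 758bcc9e7a
  after D2: wrote 2B at 0x06 = cc9e
  after D3: wrote 7B at 0x0b = ae739e4f41b74c
  after D4: wrote 6B at 0x06 = 4f41b74ce6f3
  after D5: wrote 4B at 0x14 = 4f41b74c
query mem[0x15]=0x41, mem[0x0c]=0x73, mem[0x22]=0xe1, mem[0x08]=0xb7

MEM[0x15,0x0c,0x22,0x08] = 41 73 e1 b7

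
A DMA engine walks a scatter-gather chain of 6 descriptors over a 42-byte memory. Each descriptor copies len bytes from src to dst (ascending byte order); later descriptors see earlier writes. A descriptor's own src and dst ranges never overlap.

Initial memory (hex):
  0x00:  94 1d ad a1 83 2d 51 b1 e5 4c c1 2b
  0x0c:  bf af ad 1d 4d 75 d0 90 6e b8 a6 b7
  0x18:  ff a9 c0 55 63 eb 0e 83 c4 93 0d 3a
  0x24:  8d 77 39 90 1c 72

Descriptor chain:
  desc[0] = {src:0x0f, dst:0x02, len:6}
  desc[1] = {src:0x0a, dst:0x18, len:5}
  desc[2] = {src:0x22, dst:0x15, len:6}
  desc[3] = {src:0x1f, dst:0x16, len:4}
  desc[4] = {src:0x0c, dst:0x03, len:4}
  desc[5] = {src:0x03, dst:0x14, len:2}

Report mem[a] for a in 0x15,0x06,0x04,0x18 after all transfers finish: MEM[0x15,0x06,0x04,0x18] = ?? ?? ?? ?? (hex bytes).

#0 dst[0x02+6] := {0x1d,0x4d,0x75,0xd0,0x90,0x6e}
#1 dst[0x18+5] := {0xc1,0x2b,0xbf,0xaf,0xad}
#2 dst[0x15+6] := {0x0d,0x3a,0x8d,0x77,0x39,0x90}
#3 dst[0x16+4] := {0x83,0xc4,0x93,0x0d}
#4 dst[0x03+4] := {0xbf,0xaf,0xad,0x1d}
#5 dst[0x14+2] := {0xbf,0xaf}
query mem[0x15]=0xaf, mem[0x06]=0x1d, mem[0x04]=0xaf, mem[0x18]=0x93

MEM[0x15,0x06,0x04,0x18] = af 1d af 93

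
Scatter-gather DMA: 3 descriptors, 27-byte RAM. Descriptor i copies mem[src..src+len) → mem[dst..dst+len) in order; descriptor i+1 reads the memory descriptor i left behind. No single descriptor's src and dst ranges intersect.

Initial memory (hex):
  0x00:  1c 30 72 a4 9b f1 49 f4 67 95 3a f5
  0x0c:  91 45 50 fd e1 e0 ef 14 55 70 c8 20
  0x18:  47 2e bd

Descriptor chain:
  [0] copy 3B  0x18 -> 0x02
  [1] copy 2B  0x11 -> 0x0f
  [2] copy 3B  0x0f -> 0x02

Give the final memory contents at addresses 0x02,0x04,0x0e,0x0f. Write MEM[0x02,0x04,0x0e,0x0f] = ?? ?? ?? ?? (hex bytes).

  after D0: wrote 3B at 0x02 = 472ebd
  after D1: wrote 2B at 0x0f = e0ef
  after D2: wrote 3B at 0x02 = e0efe0
query mem[0x02]=0xe0, mem[0x04]=0xe0, mem[0x0e]=0x50, mem[0x0f]=0xe0

MEM[0x02,0x04,0x0e,0x0f] = e0 e0 50 e0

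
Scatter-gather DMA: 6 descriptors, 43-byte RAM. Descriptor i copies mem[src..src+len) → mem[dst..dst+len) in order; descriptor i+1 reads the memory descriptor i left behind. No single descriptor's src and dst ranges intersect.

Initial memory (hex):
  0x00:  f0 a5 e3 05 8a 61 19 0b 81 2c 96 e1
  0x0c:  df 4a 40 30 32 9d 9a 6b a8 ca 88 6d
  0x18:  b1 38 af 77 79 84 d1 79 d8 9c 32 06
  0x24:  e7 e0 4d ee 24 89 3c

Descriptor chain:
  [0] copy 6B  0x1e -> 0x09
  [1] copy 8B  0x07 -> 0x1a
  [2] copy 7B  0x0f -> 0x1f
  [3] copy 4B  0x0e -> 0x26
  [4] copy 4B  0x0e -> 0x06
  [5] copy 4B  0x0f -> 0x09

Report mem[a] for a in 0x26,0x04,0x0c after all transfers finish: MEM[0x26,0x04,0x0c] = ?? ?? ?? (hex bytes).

MEM[0x26,0x04,0x0c] = 06 8a 9a

D0: mem[0x09..0x0e] <- [d1 79 d8 9c 32 06]
D1: mem[0x1a..0x21] <- [0b 81 d1 79 d8 9c 32 06]
D2: mem[0x1f..0x25] <- [30 32 9d 9a 6b a8 ca]
D3: mem[0x26..0x29] <- [06 30 32 9d]
D4: mem[0x06..0x09] <- [06 30 32 9d]
D5: mem[0x09..0x0c] <- [30 32 9d 9a]
query mem[0x26]=0x06, mem[0x04]=0x8a, mem[0x0c]=0x9a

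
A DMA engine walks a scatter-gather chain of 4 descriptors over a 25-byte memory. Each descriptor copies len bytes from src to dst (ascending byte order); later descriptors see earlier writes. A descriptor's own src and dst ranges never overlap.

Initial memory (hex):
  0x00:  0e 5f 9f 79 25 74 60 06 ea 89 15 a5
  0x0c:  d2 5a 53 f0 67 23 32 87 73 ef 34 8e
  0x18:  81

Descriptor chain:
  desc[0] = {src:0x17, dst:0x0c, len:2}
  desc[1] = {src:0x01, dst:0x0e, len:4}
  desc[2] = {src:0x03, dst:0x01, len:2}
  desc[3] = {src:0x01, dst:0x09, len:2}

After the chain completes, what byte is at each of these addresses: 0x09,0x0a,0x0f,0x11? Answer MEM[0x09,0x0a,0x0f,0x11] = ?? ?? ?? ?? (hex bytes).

MEM[0x09,0x0a,0x0f,0x11] = 79 25 9f 25

[0] 0x17->0x0c len=2 : 8e 81
[1] 0x01->0x0e len=4 : 5f 9f 79 25
[2] 0x03->0x01 len=2 : 79 25
[3] 0x01->0x09 len=2 : 79 25
query mem[0x09]=0x79, mem[0x0a]=0x25, mem[0x0f]=0x9f, mem[0x11]=0x25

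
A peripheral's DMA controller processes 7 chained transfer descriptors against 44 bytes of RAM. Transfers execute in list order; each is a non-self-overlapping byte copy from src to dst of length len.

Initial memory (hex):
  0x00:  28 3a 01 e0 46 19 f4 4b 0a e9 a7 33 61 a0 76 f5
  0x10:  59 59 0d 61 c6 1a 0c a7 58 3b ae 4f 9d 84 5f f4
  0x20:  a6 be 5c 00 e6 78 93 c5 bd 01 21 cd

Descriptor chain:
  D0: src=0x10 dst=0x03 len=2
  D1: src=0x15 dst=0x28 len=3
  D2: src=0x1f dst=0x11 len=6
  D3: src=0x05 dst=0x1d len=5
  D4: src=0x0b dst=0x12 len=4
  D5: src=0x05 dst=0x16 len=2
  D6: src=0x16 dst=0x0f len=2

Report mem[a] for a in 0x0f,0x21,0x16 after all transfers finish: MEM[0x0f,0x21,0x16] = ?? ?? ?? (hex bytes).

MEM[0x0f,0x21,0x16] = 19 e9 19

  after D0: wrote 2B at 0x03 = 5959
  after D1: wrote 3B at 0x28 = 1a0ca7
  after D2: wrote 6B at 0x11 = f4a6be5c00e6
  after D3: wrote 5B at 0x1d = 19f44b0ae9
  after D4: wrote 4B at 0x12 = 3361a076
  after D5: wrote 2B at 0x16 = 19f4
  after D6: wrote 2B at 0x0f = 19f4
query mem[0x0f]=0x19, mem[0x21]=0xe9, mem[0x16]=0x19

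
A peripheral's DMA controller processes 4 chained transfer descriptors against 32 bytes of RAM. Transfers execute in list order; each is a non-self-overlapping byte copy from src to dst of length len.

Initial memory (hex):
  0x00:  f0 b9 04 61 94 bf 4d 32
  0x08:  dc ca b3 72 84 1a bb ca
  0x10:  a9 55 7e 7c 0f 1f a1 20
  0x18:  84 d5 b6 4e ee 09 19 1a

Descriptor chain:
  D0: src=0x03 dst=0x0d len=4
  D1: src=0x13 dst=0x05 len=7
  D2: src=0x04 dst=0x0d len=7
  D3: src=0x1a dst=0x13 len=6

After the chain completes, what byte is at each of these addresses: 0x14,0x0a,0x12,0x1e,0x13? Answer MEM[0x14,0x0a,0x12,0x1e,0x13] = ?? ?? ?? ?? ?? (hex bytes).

D0: mem[0x0d..0x10] <- [61 94 bf 4d]
D1: mem[0x05..0x0b] <- [7c 0f 1f a1 20 84 d5]
D2: mem[0x0d..0x13] <- [94 7c 0f 1f a1 20 84]
D3: mem[0x13..0x18] <- [b6 4e ee 09 19 1a]
query mem[0x14]=0x4e, mem[0x0a]=0x84, mem[0x12]=0x20, mem[0x1e]=0x19, mem[0x13]=0xb6

MEM[0x14,0x0a,0x12,0x1e,0x13] = 4e 84 20 19 b6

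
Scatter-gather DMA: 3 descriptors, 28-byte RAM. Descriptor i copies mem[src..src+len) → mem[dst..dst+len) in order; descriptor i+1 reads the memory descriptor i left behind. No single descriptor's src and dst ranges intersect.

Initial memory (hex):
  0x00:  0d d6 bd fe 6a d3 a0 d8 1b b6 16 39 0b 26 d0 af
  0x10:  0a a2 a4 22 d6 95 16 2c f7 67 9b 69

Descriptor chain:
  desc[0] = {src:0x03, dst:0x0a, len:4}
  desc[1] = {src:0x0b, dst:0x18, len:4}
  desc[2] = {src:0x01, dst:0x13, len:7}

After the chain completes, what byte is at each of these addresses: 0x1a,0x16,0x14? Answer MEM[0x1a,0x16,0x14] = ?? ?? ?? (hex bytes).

MEM[0x1a,0x16,0x14] = a0 6a bd

D0: mem[0x0a..0x0d] <- [fe 6a d3 a0]
D1: mem[0x18..0x1b] <- [6a d3 a0 d0]
D2: mem[0x13..0x19] <- [d6 bd fe 6a d3 a0 d8]
query mem[0x1a]=0xa0, mem[0x16]=0x6a, mem[0x14]=0xbd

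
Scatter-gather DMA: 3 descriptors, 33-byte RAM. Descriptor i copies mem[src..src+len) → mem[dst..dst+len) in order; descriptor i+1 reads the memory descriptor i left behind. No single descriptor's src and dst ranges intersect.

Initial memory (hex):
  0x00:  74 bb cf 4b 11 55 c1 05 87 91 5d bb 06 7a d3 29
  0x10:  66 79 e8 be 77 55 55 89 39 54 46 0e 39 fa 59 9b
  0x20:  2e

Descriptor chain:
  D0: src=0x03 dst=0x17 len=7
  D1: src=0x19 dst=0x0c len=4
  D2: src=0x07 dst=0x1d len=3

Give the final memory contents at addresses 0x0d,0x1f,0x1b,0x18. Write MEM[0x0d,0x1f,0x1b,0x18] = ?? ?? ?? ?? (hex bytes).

MEM[0x0d,0x1f,0x1b,0x18] = c1 91 05 11

#0 dst[0x17+7] := {0x4b,0x11,0x55,0xc1,0x05,0x87,0x91}
#1 dst[0x0c+4] := {0x55,0xc1,0x05,0x87}
#2 dst[0x1d+3] := {0x05,0x87,0x91}
query mem[0x0d]=0xc1, mem[0x1f]=0x91, mem[0x1b]=0x05, mem[0x18]=0x11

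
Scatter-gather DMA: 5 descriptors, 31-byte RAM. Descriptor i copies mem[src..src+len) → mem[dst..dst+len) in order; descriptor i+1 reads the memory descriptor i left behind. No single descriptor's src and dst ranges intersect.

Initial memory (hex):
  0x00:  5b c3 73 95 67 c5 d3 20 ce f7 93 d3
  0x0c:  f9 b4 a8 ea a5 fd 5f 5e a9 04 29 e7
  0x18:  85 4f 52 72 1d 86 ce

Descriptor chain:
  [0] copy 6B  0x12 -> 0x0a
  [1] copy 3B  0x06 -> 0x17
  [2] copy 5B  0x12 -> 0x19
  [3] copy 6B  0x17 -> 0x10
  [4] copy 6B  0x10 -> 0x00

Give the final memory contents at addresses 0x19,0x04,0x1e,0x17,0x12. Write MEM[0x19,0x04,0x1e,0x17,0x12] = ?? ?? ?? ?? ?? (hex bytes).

MEM[0x19,0x04,0x1e,0x17,0x12] = 5f a9 ce d3 5f

  after D0: wrote 6B at 0x0a = 5f5ea90429e7
  after D1: wrote 3B at 0x17 = d320ce
  after D2: wrote 5B at 0x19 = 5f5ea90429
  after D3: wrote 6B at 0x10 = d3205f5ea904
  after D4: wrote 6B at 0x00 = d3205f5ea904
query mem[0x19]=0x5f, mem[0x04]=0xa9, mem[0x1e]=0xce, mem[0x17]=0xd3, mem[0x12]=0x5f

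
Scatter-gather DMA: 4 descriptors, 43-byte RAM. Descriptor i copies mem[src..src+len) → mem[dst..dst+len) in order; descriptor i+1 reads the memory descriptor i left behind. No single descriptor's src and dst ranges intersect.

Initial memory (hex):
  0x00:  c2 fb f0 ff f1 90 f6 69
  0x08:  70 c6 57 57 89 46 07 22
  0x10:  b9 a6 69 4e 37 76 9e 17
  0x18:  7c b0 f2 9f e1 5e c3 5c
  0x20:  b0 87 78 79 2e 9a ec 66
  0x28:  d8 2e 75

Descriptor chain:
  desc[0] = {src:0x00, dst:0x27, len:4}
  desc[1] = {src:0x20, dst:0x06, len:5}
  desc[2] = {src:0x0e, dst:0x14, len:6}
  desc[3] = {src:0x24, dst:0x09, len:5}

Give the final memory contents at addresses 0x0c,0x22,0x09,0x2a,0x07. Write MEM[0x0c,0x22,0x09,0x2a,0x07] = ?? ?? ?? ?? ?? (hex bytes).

  after D0: wrote 4B at 0x27 = c2fbf0ff
  after D1: wrote 5B at 0x06 = b08778792e
  after D2: wrote 6B at 0x14 = 0722b9a6694e
  after D3: wrote 5B at 0x09 = 2e9aecc2fb
query mem[0x0c]=0xc2, mem[0x22]=0x78, mem[0x09]=0x2e, mem[0x2a]=0xff, mem[0x07]=0x87

MEM[0x0c,0x22,0x09,0x2a,0x07] = c2 78 2e ff 87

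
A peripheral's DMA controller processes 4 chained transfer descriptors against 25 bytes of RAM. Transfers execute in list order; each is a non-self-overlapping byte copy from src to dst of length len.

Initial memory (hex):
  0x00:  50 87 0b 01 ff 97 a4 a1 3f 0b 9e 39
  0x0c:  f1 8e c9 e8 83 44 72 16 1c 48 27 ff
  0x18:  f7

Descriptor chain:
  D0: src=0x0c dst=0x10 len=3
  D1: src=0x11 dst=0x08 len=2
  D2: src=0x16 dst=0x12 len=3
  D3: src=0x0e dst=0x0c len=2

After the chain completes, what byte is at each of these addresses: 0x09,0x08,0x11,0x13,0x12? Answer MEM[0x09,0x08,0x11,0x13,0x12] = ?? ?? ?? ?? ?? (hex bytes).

MEM[0x09,0x08,0x11,0x13,0x12] = c9 8e 8e ff 27

  after D0: wrote 3B at 0x10 = f18ec9
  after D1: wrote 2B at 0x08 = 8ec9
  after D2: wrote 3B at 0x12 = 27fff7
  after D3: wrote 2B at 0x0c = c9e8
query mem[0x09]=0xc9, mem[0x08]=0x8e, mem[0x11]=0x8e, mem[0x13]=0xff, mem[0x12]=0x27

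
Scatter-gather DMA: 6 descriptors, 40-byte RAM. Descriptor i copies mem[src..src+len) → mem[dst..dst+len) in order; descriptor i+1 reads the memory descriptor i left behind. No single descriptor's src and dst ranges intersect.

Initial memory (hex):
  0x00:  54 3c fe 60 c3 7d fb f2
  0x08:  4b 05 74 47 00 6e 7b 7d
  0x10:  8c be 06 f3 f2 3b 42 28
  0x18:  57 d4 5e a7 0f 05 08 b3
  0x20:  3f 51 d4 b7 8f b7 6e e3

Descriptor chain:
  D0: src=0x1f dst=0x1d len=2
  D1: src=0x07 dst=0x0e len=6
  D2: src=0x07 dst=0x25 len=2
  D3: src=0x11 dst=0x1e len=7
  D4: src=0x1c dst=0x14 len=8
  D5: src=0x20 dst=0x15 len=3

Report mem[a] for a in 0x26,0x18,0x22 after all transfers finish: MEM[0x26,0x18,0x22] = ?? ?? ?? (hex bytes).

MEM[0x26,0x18,0x22] = 4b 00 3b

[0] 0x1f->0x1d len=2 : b3 3f
[1] 0x07->0x0e len=6 : f2 4b 05 74 47 00
[2] 0x07->0x25 len=2 : f2 4b
[3] 0x11->0x1e len=7 : 74 47 00 f2 3b 42 28
[4] 0x1c->0x14 len=8 : 0f b3 74 47 00 f2 3b 42
[5] 0x20->0x15 len=3 : 00 f2 3b
query mem[0x26]=0x4b, mem[0x18]=0x00, mem[0x22]=0x3b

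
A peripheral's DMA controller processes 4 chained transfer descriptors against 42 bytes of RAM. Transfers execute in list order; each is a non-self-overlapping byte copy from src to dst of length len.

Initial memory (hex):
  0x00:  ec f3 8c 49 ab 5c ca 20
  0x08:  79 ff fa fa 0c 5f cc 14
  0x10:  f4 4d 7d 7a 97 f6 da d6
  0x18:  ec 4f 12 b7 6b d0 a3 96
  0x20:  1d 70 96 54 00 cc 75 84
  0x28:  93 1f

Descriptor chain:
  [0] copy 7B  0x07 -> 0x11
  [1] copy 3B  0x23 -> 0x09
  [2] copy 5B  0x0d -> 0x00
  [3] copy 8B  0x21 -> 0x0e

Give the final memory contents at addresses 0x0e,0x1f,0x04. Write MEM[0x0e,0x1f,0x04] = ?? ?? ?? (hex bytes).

MEM[0x0e,0x1f,0x04] = 70 96 20

D0: mem[0x11..0x17] <- [20 79 ff fa fa 0c 5f]
D1: mem[0x09..0x0b] <- [54 00 cc]
D2: mem[0x00..0x04] <- [5f cc 14 f4 20]
D3: mem[0x0e..0x15] <- [70 96 54 00 cc 75 84 93]
query mem[0x0e]=0x70, mem[0x1f]=0x96, mem[0x04]=0x20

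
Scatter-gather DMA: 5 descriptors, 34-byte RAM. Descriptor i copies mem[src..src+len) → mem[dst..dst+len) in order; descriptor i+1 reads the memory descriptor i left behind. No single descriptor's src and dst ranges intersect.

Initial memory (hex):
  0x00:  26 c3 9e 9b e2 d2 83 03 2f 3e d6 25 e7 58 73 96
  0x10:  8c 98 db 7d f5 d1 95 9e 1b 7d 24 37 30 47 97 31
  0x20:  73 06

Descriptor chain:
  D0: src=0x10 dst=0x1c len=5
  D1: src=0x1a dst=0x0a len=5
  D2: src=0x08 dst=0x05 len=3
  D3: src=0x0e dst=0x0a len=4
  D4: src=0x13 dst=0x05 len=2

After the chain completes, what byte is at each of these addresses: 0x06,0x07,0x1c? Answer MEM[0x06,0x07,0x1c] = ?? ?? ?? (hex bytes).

  after D0: wrote 5B at 0x1c = 8c98db7df5
  after D1: wrote 5B at 0x0a = 24378c98db
  after D2: wrote 3B at 0x05 = 2f3e24
  after D3: wrote 4B at 0x0a = db968c98
  after D4: wrote 2B at 0x05 = 7df5
query mem[0x06]=0xf5, mem[0x07]=0x24, mem[0x1c]=0x8c

MEM[0x06,0x07,0x1c] = f5 24 8c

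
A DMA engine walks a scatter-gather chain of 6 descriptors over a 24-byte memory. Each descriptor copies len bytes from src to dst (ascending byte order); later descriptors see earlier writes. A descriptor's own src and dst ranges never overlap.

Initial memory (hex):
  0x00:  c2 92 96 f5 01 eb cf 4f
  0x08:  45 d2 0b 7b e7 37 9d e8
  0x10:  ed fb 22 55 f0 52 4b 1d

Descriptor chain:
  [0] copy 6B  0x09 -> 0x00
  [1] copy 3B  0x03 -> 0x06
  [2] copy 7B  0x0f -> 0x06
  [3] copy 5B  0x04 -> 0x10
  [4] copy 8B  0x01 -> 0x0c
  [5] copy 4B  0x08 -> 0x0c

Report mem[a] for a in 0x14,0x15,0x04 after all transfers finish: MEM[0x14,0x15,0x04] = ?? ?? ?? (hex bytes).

MEM[0x14,0x15,0x04] = fb 52 37

D0: mem[0x00..0x05] <- [d2 0b 7b e7 37 9d]
D1: mem[0x06..0x08] <- [e7 37 9d]
D2: mem[0x06..0x0c] <- [e8 ed fb 22 55 f0 52]
D3: mem[0x10..0x14] <- [37 9d e8 ed fb]
D4: mem[0x0c..0x13] <- [0b 7b e7 37 9d e8 ed fb]
D5: mem[0x0c..0x0f] <- [fb 22 55 f0]
query mem[0x14]=0xfb, mem[0x15]=0x52, mem[0x04]=0x37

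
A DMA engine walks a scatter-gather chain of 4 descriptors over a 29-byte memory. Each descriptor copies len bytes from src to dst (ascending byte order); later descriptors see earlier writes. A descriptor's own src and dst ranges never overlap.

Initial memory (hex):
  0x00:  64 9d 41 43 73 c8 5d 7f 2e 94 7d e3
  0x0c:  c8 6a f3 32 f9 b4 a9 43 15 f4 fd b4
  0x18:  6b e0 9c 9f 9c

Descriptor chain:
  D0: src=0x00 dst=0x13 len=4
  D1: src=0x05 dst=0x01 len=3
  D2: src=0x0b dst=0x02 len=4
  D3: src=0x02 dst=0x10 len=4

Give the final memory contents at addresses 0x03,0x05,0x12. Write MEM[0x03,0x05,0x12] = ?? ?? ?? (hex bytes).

MEM[0x03,0x05,0x12] = c8 f3 6a

  after D0: wrote 4B at 0x13 = 649d4143
  after D1: wrote 3B at 0x01 = c85d7f
  after D2: wrote 4B at 0x02 = e3c86af3
  after D3: wrote 4B at 0x10 = e3c86af3
query mem[0x03]=0xc8, mem[0x05]=0xf3, mem[0x12]=0x6a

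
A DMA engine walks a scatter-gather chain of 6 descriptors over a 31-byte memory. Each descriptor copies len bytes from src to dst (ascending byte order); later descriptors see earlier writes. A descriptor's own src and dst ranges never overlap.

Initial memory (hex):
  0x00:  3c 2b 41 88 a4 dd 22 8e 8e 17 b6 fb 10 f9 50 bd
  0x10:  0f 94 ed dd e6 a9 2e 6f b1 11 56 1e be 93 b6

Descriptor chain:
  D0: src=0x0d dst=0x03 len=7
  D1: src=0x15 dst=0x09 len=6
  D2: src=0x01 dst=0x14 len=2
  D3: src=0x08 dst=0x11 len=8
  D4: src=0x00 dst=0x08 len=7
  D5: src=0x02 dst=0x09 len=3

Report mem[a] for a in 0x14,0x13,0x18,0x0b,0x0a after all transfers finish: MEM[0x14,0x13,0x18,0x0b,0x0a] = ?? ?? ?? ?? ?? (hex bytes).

MEM[0x14,0x13,0x18,0x0b,0x0a] = 6f 2e bd 50 f9

  after D0: wrote 7B at 0x03 = f950bd0f94eddd
  after D1: wrote 6B at 0x09 = a92e6fb11156
  after D2: wrote 2B at 0x14 = 2b41
  after D3: wrote 8B at 0x11 = eda92e6fb11156bd
  after D4: wrote 7B at 0x08 = 3c2b41f950bd0f
  after D5: wrote 3B at 0x09 = 41f950
query mem[0x14]=0x6f, mem[0x13]=0x2e, mem[0x18]=0xbd, mem[0x0b]=0x50, mem[0x0a]=0xf9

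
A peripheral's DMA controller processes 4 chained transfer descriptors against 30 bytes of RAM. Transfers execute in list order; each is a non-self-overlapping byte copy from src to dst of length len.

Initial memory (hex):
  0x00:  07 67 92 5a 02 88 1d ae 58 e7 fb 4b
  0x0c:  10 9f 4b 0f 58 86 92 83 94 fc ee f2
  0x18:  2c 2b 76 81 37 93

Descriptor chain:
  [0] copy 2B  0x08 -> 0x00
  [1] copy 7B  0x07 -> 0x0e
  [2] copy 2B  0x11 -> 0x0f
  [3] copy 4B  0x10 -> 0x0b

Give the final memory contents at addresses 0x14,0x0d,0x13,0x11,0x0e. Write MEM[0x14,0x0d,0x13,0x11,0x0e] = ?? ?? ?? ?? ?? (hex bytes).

[0] 0x08->0x00 len=2 : 58 e7
[1] 0x07->0x0e len=7 : ae 58 e7 fb 4b 10 9f
[2] 0x11->0x0f len=2 : fb 4b
[3] 0x10->0x0b len=4 : 4b fb 4b 10
query mem[0x14]=0x9f, mem[0x0d]=0x4b, mem[0x13]=0x10, mem[0x11]=0xfb, mem[0x0e]=0x10

MEM[0x14,0x0d,0x13,0x11,0x0e] = 9f 4b 10 fb 10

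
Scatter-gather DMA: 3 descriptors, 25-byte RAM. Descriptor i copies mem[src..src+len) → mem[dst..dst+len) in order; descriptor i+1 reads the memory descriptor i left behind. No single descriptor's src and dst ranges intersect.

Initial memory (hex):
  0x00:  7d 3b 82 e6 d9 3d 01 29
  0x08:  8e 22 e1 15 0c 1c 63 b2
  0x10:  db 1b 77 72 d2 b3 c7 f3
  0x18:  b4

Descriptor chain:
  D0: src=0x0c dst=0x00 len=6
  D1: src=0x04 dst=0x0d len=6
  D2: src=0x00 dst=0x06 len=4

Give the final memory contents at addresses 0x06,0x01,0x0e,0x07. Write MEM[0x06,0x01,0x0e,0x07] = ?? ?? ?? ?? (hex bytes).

#0 dst[0x00+6] := {0x0c,0x1c,0x63,0xb2,0xdb,0x1b}
#1 dst[0x0d+6] := {0xdb,0x1b,0x01,0x29,0x8e,0x22}
#2 dst[0x06+4] := {0x0c,0x1c,0x63,0xb2}
query mem[0x06]=0x0c, mem[0x01]=0x1c, mem[0x0e]=0x1b, mem[0x07]=0x1c

MEM[0x06,0x01,0x0e,0x07] = 0c 1c 1b 1c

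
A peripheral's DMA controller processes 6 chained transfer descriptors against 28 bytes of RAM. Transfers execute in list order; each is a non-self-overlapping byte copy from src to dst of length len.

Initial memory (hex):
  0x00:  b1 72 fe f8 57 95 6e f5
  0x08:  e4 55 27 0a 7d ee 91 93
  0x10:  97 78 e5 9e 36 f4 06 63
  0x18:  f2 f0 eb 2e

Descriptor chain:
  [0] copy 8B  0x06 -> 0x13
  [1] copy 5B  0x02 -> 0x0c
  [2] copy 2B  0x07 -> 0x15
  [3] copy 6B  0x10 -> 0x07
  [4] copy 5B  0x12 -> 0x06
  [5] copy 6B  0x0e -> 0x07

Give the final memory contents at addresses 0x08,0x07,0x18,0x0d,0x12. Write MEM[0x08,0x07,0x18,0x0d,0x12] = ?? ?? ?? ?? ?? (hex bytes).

#0 dst[0x13+8] := {0x6e,0xf5,0xe4,0x55,0x27,0x0a,0x7d,0xee}
#1 dst[0x0c+5] := {0xfe,0xf8,0x57,0x95,0x6e}
#2 dst[0x15+2] := {0xf5,0xe4}
#3 dst[0x07+6] := {0x6e,0x78,0xe5,0x6e,0xf5,0xf5}
#4 dst[0x06+5] := {0xe5,0x6e,0xf5,0xf5,0xe4}
#5 dst[0x07+6] := {0x57,0x95,0x6e,0x78,0xe5,0x6e}
query mem[0x08]=0x95, mem[0x07]=0x57, mem[0x18]=0x0a, mem[0x0d]=0xf8, mem[0x12]=0xe5

MEM[0x08,0x07,0x18,0x0d,0x12] = 95 57 0a f8 e5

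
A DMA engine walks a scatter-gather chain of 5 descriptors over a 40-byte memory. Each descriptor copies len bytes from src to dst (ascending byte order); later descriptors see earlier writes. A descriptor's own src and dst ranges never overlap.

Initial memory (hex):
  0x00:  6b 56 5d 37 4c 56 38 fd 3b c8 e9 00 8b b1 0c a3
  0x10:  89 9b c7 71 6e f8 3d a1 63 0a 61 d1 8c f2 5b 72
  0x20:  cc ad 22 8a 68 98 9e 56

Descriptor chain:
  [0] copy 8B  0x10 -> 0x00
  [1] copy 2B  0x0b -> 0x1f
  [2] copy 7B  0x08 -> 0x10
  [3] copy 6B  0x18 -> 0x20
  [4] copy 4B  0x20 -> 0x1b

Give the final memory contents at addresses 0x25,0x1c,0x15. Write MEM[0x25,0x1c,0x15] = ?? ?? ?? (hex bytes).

MEM[0x25,0x1c,0x15] = f2 0a b1

  after D0: wrote 8B at 0x00 = 899bc7716ef83da1
  after D1: wrote 2B at 0x1f = 008b
  after D2: wrote 7B at 0x10 = 3bc8e9008bb10c
  after D3: wrote 6B at 0x20 = 630a61d18cf2
  after D4: wrote 4B at 0x1b = 630a61d1
query mem[0x25]=0xf2, mem[0x1c]=0x0a, mem[0x15]=0xb1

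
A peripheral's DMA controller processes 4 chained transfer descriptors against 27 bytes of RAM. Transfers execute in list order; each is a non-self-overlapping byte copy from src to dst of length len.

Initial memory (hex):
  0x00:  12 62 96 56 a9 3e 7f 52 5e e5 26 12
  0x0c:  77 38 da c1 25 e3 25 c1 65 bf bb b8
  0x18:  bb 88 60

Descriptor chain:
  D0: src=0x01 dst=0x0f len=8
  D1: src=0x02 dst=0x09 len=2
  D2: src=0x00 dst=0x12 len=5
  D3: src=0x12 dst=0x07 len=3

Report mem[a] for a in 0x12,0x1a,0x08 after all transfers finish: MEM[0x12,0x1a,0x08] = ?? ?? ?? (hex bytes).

MEM[0x12,0x1a,0x08] = 12 60 62

[0] 0x01->0x0f len=8 : 62 96 56 a9 3e 7f 52 5e
[1] 0x02->0x09 len=2 : 96 56
[2] 0x00->0x12 len=5 : 12 62 96 56 a9
[3] 0x12->0x07 len=3 : 12 62 96
query mem[0x12]=0x12, mem[0x1a]=0x60, mem[0x08]=0x62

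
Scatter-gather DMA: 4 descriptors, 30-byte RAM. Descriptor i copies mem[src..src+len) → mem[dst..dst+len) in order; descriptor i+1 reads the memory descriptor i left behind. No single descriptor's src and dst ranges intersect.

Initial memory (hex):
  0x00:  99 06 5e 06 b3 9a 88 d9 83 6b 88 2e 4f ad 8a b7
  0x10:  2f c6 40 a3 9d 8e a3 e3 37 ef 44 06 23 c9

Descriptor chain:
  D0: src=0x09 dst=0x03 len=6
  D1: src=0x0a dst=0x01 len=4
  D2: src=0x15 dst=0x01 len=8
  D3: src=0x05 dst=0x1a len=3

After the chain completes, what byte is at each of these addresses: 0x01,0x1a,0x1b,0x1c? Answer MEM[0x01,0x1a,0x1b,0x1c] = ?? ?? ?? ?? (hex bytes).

MEM[0x01,0x1a,0x1b,0x1c] = 8e ef 44 06

  after D0: wrote 6B at 0x03 = 6b882e4fad8a
  after D1: wrote 4B at 0x01 = 882e4fad
  after D2: wrote 8B at 0x01 = 8ea3e337ef440623
  after D3: wrote 3B at 0x1a = ef4406
query mem[0x01]=0x8e, mem[0x1a]=0xef, mem[0x1b]=0x44, mem[0x1c]=0x06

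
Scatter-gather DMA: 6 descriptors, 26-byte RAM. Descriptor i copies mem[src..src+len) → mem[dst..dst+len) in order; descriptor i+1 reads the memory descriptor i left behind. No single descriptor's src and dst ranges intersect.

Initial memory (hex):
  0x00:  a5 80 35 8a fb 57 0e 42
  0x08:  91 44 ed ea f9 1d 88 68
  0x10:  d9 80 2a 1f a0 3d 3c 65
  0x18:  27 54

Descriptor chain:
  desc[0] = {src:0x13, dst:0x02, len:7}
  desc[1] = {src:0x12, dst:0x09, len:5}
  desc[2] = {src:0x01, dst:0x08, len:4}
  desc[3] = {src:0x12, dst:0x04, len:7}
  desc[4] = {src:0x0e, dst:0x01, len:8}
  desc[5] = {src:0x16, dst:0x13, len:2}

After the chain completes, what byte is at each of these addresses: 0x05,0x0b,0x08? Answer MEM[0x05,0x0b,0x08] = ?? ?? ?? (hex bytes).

D0: mem[0x02..0x08] <- [1f a0 3d 3c 65 27 54]
D1: mem[0x09..0x0d] <- [2a 1f a0 3d 3c]
D2: mem[0x08..0x0b] <- [80 1f a0 3d]
D3: mem[0x04..0x0a] <- [2a 1f a0 3d 3c 65 27]
D4: mem[0x01..0x08] <- [88 68 d9 80 2a 1f a0 3d]
D5: mem[0x13..0x14] <- [3c 65]
query mem[0x05]=0x2a, mem[0x0b]=0x3d, mem[0x08]=0x3d

MEM[0x05,0x0b,0x08] = 2a 3d 3d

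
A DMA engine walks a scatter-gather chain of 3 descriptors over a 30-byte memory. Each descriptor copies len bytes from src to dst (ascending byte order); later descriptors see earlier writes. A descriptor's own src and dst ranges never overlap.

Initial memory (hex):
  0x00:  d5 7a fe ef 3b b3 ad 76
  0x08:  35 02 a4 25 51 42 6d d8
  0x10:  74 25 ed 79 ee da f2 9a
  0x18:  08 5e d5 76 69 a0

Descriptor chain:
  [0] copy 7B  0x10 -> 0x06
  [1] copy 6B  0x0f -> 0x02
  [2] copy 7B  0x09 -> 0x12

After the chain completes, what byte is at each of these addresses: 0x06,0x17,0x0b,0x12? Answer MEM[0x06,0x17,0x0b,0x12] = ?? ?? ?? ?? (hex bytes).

#0 dst[0x06+7] := {0x74,0x25,0xed,0x79,0xee,0xda,0xf2}
#1 dst[0x02+6] := {0xd8,0x74,0x25,0xed,0x79,0xee}
#2 dst[0x12+7] := {0x79,0xee,0xda,0xf2,0x42,0x6d,0xd8}
query mem[0x06]=0x79, mem[0x17]=0x6d, mem[0x0b]=0xda, mem[0x12]=0x79

MEM[0x06,0x17,0x0b,0x12] = 79 6d da 79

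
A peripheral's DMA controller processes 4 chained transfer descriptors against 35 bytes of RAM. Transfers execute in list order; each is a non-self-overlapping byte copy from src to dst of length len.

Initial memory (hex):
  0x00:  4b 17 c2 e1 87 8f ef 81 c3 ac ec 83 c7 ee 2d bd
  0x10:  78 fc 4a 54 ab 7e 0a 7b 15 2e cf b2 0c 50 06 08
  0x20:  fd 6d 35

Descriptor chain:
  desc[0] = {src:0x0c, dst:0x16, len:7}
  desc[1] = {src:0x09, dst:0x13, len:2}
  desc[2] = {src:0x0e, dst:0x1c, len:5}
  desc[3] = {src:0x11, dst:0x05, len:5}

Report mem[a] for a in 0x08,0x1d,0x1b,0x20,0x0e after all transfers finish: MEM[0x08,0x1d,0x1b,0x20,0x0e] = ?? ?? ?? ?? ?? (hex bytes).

MEM[0x08,0x1d,0x1b,0x20,0x0e] = ec bd fc 4a 2d

  after D0: wrote 7B at 0x16 = c7ee2dbd78fc4a
  after D1: wrote 2B at 0x13 = acec
  after D2: wrote 5B at 0x1c = 2dbd78fc4a
  after D3: wrote 5B at 0x05 = fc4aacec7e
query mem[0x08]=0xec, mem[0x1d]=0xbd, mem[0x1b]=0xfc, mem[0x20]=0x4a, mem[0x0e]=0x2d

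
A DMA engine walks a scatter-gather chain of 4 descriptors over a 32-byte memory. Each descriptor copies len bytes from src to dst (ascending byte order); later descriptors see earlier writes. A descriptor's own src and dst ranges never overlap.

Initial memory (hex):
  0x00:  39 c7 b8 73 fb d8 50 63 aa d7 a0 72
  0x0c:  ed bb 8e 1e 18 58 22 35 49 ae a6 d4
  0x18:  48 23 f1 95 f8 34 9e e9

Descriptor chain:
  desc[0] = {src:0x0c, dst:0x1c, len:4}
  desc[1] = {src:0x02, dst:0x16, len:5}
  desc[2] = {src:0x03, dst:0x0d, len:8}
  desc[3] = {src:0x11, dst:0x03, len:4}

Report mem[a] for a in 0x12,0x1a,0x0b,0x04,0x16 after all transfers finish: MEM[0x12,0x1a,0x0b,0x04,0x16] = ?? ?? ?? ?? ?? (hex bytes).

MEM[0x12,0x1a,0x0b,0x04,0x16] = aa 50 72 aa b8

  after D0: wrote 4B at 0x1c = edbb8e1e
  after D1: wrote 5B at 0x16 = b873fbd850
  after D2: wrote 8B at 0x0d = 73fbd85063aad7a0
  after D3: wrote 4B at 0x03 = 63aad7a0
query mem[0x12]=0xaa, mem[0x1a]=0x50, mem[0x0b]=0x72, mem[0x04]=0xaa, mem[0x16]=0xb8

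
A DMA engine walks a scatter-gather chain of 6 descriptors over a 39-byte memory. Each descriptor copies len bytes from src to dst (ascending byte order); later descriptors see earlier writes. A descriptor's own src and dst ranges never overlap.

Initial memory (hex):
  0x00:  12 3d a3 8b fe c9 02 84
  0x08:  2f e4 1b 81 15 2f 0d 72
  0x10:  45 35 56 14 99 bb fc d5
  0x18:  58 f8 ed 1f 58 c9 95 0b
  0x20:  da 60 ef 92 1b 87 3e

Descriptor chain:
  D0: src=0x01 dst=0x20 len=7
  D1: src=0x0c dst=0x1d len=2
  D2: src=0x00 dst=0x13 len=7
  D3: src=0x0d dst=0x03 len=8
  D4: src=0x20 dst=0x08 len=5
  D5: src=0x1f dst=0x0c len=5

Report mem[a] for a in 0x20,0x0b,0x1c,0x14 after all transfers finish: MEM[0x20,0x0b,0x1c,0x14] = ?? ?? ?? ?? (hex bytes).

MEM[0x20,0x0b,0x1c,0x14] = 3d fe 58 3d

D0: mem[0x20..0x26] <- [3d a3 8b fe c9 02 84]
D1: mem[0x1d..0x1e] <- [15 2f]
D2: mem[0x13..0x19] <- [12 3d a3 8b fe c9 02]
D3: mem[0x03..0x0a] <- [2f 0d 72 45 35 56 12 3d]
D4: mem[0x08..0x0c] <- [3d a3 8b fe c9]
D5: mem[0x0c..0x10] <- [0b 3d a3 8b fe]
query mem[0x20]=0x3d, mem[0x0b]=0xfe, mem[0x1c]=0x58, mem[0x14]=0x3d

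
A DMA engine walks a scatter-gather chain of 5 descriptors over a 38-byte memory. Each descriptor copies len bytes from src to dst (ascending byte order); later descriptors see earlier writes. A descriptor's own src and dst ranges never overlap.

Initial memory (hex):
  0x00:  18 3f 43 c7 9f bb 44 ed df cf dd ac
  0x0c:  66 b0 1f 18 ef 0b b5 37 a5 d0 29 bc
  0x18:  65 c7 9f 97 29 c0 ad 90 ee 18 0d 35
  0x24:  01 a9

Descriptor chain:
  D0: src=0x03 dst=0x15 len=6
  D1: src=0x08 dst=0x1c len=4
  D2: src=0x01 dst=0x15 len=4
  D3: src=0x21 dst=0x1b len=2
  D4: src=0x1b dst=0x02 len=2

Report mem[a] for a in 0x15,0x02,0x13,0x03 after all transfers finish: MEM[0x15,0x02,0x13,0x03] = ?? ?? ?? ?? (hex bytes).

MEM[0x15,0x02,0x13,0x03] = 3f 18 37 0d

D0: mem[0x15..0x1a] <- [c7 9f bb 44 ed df]
D1: mem[0x1c..0x1f] <- [df cf dd ac]
D2: mem[0x15..0x18] <- [3f 43 c7 9f]
D3: mem[0x1b..0x1c] <- [18 0d]
D4: mem[0x02..0x03] <- [18 0d]
query mem[0x15]=0x3f, mem[0x02]=0x18, mem[0x13]=0x37, mem[0x03]=0x0d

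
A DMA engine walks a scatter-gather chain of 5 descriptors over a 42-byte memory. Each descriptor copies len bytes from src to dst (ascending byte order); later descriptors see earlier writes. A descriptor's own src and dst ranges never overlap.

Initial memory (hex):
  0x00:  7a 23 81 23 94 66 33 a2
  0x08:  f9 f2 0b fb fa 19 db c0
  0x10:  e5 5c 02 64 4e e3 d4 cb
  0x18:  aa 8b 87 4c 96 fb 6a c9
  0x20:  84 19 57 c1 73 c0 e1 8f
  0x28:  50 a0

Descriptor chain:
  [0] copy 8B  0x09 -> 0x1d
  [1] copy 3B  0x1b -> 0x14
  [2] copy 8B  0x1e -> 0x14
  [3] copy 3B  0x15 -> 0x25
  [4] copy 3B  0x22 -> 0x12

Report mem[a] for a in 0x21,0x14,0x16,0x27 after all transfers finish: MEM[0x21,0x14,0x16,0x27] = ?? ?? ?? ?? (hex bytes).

  after D0: wrote 8B at 0x1d = f20bfbfa19dbc0e5
  after D1: wrote 3B at 0x14 = 4c96f2
  after D2: wrote 8B at 0x14 = 0bfbfa19dbc0e5c0
  after D3: wrote 3B at 0x25 = fbfa19
  after D4: wrote 3B at 0x12 = dbc0e5
query mem[0x21]=0x19, mem[0x14]=0xe5, mem[0x16]=0xfa, mem[0x27]=0x19

MEM[0x21,0x14,0x16,0x27] = 19 e5 fa 19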